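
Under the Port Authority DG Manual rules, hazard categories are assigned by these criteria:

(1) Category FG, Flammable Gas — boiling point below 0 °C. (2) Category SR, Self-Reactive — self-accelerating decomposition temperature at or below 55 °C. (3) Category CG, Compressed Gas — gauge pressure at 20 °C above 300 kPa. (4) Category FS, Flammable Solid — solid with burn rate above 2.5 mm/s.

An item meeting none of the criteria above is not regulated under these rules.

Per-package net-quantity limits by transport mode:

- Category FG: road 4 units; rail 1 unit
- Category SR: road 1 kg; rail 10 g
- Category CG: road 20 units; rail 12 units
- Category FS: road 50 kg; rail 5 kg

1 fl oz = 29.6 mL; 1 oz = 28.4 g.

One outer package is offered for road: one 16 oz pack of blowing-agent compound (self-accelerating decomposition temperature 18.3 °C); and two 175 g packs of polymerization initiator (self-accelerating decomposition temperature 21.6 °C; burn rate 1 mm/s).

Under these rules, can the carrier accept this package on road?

Blowing-agent compound: self-accelerating decomposition temperature 18.3 °C ≤ 55 °C → Category SR (Self-Reactive).
Polymerization initiator: self-accelerating decomposition temperature 21.6 °C ≤ 55 °C → Category SR (Self-Reactive).
Total Category SR: (one 16 oz pack = 454.4 g) + (two 175 g packs = 350 g) = 804.4 g.
804.4 g ≤ 1 kg (road limit, Category SR) — within limit.

Yes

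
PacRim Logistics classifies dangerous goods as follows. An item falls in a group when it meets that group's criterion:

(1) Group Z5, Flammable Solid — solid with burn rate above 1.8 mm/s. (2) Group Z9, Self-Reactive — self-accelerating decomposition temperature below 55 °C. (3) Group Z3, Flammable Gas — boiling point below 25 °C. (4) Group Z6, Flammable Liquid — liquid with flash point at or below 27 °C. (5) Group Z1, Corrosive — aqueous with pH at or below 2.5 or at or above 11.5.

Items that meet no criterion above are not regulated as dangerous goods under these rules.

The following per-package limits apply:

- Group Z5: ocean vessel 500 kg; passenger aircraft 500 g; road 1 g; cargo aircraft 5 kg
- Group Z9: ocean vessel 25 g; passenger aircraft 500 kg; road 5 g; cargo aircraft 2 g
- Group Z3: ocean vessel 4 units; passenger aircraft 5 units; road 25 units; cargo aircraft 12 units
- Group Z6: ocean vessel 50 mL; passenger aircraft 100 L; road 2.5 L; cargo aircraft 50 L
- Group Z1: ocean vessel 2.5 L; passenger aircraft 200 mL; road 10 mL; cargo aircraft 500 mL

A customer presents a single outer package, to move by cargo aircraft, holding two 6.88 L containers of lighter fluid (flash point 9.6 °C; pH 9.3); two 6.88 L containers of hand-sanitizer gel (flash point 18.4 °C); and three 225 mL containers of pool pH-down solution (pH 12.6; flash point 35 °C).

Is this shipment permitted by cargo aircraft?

Lighter fluid: flash point 9.6 °C ≤ 27 °C → Group Z6 (Flammable Liquid).
Flash point 18.4 °C meets the Group Z6 criterion (Flammable Liquid), so the hand-sanitizer gel is Group Z6.
The pool pH-down solution has pH 12.6, which is ≥ 11.5, so it is Group Z1 (Corrosive).
Group Z6 net quantity: (two 6.88 L containers = 13.76 L) + (two 6.88 L containers = 13.76 L) = 27.52 L.
27.52 L is within the cargo aircraft limit of 50 L for Group Z6.
Group Z1 quantity: three 225 mL containers = 675 mL.
675 mL > 500 mL (cargo aircraft limit, Group Z1) — over the limit.

No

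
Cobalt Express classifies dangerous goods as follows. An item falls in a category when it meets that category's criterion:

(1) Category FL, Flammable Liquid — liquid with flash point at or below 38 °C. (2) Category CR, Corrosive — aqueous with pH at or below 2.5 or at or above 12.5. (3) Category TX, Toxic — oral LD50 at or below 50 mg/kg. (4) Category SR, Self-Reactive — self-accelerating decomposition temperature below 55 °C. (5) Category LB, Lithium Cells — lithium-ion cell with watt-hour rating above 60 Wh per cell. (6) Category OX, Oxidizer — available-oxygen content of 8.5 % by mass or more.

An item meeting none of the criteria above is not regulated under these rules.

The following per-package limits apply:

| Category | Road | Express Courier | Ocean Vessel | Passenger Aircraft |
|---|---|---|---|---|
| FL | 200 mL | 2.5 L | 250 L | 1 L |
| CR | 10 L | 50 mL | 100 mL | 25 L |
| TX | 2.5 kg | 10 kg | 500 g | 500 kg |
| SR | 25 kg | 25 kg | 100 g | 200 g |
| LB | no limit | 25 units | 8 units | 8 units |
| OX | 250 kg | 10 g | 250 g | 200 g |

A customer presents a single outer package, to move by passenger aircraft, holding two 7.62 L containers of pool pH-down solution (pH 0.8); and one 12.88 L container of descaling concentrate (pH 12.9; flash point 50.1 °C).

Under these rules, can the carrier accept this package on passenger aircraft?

Pool pH-down solution: pH 0.8 ≤ 2.5 → Category CR (Corrosive).
With pH 12.9 (≥ 12.5), the descaling concentrate falls in Category CR.
Total Category CR: (two 7.62 L containers = 15.24 L) + 12.88 L = 28.12 L.
That exceeds the Category CR passenger aircraft limit of 25 L.

No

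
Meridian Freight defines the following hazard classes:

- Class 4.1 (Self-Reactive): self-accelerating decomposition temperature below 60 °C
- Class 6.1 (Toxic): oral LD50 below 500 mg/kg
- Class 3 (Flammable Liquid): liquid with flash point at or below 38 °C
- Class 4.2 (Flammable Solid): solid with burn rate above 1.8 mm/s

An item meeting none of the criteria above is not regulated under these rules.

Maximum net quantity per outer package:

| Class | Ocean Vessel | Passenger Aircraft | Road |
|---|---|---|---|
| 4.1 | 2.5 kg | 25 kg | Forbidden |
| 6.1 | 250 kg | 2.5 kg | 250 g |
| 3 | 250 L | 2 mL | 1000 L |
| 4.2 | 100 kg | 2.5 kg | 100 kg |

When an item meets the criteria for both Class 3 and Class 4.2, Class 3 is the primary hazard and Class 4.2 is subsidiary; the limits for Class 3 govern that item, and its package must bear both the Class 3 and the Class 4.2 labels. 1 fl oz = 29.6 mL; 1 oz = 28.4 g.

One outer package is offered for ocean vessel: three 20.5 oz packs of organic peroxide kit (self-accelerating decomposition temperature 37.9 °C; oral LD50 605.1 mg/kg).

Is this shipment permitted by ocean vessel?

Yes

Self-accelerating decomposition temperature 37.9 °C meets the Class 4.1 criterion (Self-Reactive), so the organic peroxide kit is Class 4.1.
Class 4.1 quantity: three 20.5 oz packs = 1746.6 g.
That is within the Class 4.1 ocean vessel limit of 2.5 kg.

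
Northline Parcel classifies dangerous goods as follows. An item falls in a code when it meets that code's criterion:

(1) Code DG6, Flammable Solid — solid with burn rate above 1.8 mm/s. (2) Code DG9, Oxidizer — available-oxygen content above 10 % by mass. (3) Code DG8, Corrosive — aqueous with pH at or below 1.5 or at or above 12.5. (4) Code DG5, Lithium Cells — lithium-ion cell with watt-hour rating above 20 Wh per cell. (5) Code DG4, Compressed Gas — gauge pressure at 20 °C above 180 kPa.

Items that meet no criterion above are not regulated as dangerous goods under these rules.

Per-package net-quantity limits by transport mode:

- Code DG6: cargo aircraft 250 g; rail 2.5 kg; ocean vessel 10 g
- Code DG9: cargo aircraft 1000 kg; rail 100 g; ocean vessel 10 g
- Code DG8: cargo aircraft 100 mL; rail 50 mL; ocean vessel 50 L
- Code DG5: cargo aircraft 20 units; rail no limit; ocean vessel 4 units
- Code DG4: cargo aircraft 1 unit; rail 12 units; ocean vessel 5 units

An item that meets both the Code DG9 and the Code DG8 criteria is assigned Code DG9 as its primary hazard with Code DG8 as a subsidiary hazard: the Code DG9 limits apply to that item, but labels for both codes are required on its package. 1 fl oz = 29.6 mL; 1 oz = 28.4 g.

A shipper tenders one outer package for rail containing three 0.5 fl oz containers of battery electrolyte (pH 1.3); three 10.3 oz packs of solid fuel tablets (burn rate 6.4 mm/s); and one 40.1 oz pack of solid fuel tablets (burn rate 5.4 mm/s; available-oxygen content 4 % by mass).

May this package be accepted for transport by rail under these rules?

pH 1.3 meets the Code DG8 criterion (Corrosive), so the battery electrolyte is Code DG8.
With burn rate 6.4 mm/s (> 1.8 mm/s), the solid fuel tablets fall in Code DG6.
Burn rate 5.4 mm/s meets the Code DG6 criterion (Flammable Solid), so the solid fuel tablets are Code DG6.
Total Code DG6: (three 10.3 oz packs = 877.56 g) + (one 40.1 oz pack = 1138.84 g) = 2016.4 g.
That is within the Code DG6 rail limit of 2.5 kg.
Code DG8 quantity: three 0.5 fl oz containers = 44.4 mL.
44.4 mL ≤ 50 mL (rail limit, Code DG8) — within limit.
Every hazard code is within its rail limit and no segregation rule is violated.

Yes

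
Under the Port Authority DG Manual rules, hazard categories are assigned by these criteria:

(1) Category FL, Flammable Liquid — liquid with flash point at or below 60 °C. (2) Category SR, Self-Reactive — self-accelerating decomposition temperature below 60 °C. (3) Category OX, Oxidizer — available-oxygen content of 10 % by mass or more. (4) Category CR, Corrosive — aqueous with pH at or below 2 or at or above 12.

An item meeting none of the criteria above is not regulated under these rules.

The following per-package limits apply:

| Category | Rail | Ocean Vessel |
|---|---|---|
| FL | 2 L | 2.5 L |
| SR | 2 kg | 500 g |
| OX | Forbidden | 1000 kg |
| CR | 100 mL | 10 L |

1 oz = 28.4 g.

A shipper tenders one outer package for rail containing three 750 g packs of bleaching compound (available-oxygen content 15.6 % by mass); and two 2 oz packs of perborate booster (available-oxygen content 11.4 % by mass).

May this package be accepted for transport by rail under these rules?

No

Bleaching compound: available-oxygen content 15.6 % by mass ≥ 10 % by mass → Category OX (Oxidizer).
The perborate booster has available-oxygen content 11.4 % by mass, which is ≥ 10 % by mass, so it is Category OX (Oxidizer).
Total Category OX: (three 750 g packs = 2.25 kg) + (two 2 oz packs = 113.6 g) = 2363.6 g.
Category OX is Forbidden by rail.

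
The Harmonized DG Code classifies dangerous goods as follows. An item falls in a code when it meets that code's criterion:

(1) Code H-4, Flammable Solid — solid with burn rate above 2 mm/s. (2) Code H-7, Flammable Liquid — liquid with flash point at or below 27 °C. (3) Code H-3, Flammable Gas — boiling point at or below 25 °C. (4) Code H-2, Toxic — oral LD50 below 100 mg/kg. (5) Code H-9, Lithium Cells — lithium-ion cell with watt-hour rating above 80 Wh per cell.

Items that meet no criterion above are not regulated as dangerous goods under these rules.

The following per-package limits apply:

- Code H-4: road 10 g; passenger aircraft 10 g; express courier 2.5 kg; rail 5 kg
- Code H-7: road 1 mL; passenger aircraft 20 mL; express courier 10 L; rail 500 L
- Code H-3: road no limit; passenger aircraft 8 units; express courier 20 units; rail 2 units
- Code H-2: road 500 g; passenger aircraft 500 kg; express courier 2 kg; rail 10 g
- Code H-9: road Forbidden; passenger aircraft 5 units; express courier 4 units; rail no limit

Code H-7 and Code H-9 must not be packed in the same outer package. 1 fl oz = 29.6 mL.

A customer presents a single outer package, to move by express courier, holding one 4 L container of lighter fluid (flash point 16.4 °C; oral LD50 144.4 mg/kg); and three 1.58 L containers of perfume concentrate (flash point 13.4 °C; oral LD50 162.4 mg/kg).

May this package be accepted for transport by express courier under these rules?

Lighter fluid: flash point 16.4 °C ≤ 27 °C → Code H-7 (Flammable Liquid).
Perfume concentrate: flash point 13.4 °C ≤ 27 °C → Code H-7 (Flammable Liquid).
Code H-7 net quantity: 4 L + (three 1.58 L containers = 4.74 L) = 8.74 L.
That is within the Code H-7 express courier limit of 10 L.

Yes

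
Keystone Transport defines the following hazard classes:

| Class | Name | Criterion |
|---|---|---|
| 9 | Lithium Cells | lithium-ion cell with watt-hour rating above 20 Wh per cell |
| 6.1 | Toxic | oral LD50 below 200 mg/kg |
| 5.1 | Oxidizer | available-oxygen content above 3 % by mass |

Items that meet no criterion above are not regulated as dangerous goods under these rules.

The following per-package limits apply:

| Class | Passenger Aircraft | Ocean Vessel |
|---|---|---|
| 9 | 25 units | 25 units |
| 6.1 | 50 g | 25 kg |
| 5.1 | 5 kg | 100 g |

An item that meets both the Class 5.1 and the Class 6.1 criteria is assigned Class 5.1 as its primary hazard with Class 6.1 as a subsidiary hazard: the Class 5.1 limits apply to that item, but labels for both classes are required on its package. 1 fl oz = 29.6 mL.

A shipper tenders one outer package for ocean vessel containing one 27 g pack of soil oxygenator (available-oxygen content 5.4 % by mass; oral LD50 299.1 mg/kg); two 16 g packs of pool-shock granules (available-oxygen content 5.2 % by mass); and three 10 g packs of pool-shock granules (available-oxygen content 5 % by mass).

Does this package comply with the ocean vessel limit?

The soil oxygenator has available-oxygen content 5.4 % by mass, which is > 3 % by mass, so it is Class 5.1 (Oxidizer).
Available-oxygen content 5.2 % by mass meets the Class 5.1 criterion (Oxidizer), so the pool-shock granules are Class 5.1.
With available-oxygen content 5 % by mass (> 3 % by mass), the pool-shock granules fall in Class 5.1.
Total Class 5.1: 27 g + (two 16 g packs = 32 g) + (three 10 g packs = 30 g) = 89 g.
89 g is within the ocean vessel limit of 100 g for Class 5.1.

Yes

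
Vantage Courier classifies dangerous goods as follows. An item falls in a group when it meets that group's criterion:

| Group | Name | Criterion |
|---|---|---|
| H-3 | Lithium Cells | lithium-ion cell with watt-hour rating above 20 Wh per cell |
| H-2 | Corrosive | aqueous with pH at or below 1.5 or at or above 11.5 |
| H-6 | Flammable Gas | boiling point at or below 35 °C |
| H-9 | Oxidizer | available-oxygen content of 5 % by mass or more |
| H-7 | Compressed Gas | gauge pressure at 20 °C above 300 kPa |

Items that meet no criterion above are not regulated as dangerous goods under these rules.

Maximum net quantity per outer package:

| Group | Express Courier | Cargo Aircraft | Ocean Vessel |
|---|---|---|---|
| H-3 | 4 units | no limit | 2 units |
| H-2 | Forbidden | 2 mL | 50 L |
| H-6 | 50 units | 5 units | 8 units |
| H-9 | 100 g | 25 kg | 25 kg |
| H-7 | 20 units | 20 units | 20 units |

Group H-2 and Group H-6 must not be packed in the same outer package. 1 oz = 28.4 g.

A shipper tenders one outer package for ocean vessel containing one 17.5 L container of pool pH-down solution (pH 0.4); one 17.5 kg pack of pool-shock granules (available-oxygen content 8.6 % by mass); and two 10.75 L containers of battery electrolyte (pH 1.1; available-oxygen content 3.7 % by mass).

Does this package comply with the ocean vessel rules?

Yes

Pool pH-down solution: pH 0.4 ≤ 1.5 → Group H-2 (Corrosive).
With available-oxygen content 8.6 % by mass (≥ 5 % by mass), the pool-shock granules fall in Group H-9.
pH 1.1 meets the Group H-2 criterion (Corrosive), so the battery electrolyte is Group H-2.
Group H-2 net quantity: 17.5 L + (two 10.75 L containers = 21.5 L) = 39 L.
39 L ≤ 50 L (ocean vessel limit, Group H-2) — within limit.
Group H-9 quantity: 17.5 kg.
17.5 kg is within the ocean vessel limit of 25 kg for Group H-9.
The segregation rule (Group H-2 with Group H-6) does not apply to Group H-2 with Group H-9.
Every hazard group is within its ocean vessel limit and no segregation rule is violated.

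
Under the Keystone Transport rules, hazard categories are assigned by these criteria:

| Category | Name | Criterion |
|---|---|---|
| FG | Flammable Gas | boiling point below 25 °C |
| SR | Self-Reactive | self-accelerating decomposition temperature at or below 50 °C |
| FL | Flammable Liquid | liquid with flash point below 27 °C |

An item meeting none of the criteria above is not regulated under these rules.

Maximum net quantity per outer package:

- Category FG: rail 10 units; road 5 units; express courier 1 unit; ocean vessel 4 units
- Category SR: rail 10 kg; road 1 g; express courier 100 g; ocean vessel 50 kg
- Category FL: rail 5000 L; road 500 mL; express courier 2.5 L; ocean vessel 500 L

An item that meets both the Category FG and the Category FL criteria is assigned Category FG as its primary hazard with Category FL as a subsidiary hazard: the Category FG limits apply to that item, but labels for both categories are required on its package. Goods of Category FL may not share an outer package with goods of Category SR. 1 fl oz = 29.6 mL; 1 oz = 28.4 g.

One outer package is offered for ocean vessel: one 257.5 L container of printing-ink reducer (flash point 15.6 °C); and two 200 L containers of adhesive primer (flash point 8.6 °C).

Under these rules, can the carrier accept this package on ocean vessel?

Flash point 15.6 °C meets the Category FL criterion (Flammable Liquid), so the printing-ink reducer is Category FL.
With flash point 8.6 °C (< 27 °C), the adhesive primer falls in Category FL.
Category FL net quantity: 257.5 L + (two 200 L containers = 400 L) = 657.5 L.
657.5 L > 500 L (ocean vessel limit, Category FL) — over the limit.

No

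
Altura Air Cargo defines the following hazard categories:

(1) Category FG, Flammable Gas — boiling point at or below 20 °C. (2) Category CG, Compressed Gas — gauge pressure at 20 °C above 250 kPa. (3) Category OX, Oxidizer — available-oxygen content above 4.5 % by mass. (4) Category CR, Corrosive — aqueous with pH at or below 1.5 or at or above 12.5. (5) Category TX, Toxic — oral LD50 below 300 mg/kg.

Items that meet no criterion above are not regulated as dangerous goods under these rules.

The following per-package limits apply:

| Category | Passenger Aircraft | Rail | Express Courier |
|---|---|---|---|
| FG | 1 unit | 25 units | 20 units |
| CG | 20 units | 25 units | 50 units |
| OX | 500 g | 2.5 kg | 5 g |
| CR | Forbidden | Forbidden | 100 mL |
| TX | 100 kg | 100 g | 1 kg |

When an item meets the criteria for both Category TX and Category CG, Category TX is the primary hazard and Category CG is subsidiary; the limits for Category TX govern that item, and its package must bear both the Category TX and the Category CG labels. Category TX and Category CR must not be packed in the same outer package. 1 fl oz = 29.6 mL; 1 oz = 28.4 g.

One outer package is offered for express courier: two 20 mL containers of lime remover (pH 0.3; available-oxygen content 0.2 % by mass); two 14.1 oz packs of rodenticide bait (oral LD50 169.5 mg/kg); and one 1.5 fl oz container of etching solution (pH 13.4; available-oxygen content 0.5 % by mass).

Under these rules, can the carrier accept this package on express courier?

With pH 0.3 (≤ 1.5), the lime remover falls in Category CR.
With oral LD50 169.5 mg/kg (< 300 mg/kg), the rodenticide bait falls in Category TX.
With pH 13.4 (≥ 12.5), the etching solution falls in Category CR.
Category TX quantity: two 14.1 oz packs = 800.88 g.
800.88 g is within the express courier limit of 1 kg for Category TX.
Total Category CR: (two 20 mL containers = 40 mL) + (one 1.5 fl oz container = 44.4 mL) = 84.4 mL.
That is within the Category CR express courier limit of 100 mL.
Category TX and Category CR may not share an outer package.

No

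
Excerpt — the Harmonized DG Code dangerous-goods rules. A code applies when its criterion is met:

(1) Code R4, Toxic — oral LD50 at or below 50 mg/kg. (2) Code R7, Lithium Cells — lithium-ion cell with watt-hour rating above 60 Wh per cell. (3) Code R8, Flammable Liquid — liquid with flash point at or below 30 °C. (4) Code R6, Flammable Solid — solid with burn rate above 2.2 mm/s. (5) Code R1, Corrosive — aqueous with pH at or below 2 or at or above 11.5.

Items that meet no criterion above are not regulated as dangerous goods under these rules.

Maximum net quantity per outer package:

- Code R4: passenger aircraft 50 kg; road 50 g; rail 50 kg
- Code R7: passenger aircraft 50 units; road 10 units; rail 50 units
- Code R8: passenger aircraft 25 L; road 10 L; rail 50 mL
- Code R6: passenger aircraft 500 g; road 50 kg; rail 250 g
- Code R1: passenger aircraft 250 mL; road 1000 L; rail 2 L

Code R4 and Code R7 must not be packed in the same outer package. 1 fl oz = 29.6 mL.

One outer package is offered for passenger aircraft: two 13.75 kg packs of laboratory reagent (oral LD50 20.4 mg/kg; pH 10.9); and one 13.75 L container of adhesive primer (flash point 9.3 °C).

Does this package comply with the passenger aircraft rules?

With oral LD50 20.4 mg/kg (≤ 50 mg/kg), the laboratory reagent falls in Code R4.
Adhesive primer: flash point 9.3 °C ≤ 30 °C → Code R8 (Flammable Liquid).
Code R4 quantity: two 13.75 kg packs = 27.5 kg.
27.5 kg is within the passenger aircraft limit of 50 kg for Code R4.
Code R8 quantity: 13.75 L.
13.75 L is within the passenger aircraft limit of 25 L for Code R8.
The segregation rule (Code R4 with Code R7) does not apply to Code R4 with Code R8.
Every hazard code is within its passenger aircraft limit and no segregation rule is violated.

Yes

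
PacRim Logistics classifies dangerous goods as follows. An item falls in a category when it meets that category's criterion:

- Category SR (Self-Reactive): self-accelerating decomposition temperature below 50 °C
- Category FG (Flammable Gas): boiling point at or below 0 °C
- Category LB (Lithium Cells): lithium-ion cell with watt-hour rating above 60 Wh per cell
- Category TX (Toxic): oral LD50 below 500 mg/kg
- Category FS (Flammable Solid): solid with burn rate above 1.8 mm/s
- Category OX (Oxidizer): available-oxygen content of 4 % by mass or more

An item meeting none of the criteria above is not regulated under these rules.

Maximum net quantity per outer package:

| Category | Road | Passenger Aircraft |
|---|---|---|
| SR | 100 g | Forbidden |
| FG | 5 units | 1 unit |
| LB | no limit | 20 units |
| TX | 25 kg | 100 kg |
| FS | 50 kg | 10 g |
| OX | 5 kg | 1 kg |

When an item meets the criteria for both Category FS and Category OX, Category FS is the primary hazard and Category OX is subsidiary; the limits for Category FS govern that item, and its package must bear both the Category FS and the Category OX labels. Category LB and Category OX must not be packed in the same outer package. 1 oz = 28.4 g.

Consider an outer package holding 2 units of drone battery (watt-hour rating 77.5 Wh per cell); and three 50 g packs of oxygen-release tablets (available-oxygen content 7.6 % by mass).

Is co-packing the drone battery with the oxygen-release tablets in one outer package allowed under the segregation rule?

No

The drone battery has watt-hour rating 77.5 Wh per cell, which is > 60 Wh per cell, so it is Category LB (Lithium Cells).
With available-oxygen content 7.6 % by mass (≥ 4 % by mass), the oxygen-release tablets fall in Category OX.
Category LB and Category OX may not share an outer package.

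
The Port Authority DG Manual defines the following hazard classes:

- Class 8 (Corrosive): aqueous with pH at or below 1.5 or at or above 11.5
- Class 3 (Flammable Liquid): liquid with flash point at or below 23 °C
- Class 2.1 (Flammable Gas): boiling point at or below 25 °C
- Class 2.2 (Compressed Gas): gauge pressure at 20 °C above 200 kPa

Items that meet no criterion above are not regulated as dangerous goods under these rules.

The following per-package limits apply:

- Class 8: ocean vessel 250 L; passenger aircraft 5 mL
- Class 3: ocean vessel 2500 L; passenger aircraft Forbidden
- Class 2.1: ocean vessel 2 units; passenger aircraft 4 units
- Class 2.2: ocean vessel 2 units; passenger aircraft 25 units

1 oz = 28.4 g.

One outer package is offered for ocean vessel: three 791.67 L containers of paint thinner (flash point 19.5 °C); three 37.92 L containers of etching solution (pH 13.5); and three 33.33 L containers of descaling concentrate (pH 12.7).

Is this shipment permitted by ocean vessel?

With flash point 19.5 °C (≤ 23 °C), the paint thinner falls in Class 3.
Etching solution: pH 13.5 ≥ 11.5 → Class 8 (Corrosive).
pH 12.7 meets the Class 8 criterion (Corrosive), so the descaling concentrate is Class 8.
Class 8 net quantity: (three 37.92 L containers = 113.76 L) + (three 33.33 L containers = 99.99 L) = 213.75 L.
213.75 L ≤ 250 L (ocean vessel limit, Class 8) — within limit.
Class 3 quantity: three 791.67 L containers = 2375.01 L.
2375.01 L is within the ocean vessel limit of 2500 L for Class 3.
Every hazard class is within its ocean vessel limit and no segregation rule is violated.

Yes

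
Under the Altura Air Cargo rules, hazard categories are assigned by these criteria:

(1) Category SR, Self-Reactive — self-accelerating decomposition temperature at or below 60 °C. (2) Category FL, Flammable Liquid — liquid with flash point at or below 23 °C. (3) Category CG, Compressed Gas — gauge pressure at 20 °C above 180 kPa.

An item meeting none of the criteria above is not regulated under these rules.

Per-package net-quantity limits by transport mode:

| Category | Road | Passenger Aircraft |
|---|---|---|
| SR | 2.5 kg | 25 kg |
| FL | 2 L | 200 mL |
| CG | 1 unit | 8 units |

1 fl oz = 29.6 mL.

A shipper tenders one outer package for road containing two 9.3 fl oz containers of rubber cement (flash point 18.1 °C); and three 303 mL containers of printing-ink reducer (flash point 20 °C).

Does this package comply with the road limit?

Rubber cement: flash point 18.1 °C ≤ 23 °C → Category FL (Flammable Liquid).
With flash point 20 °C (≤ 23 °C), the printing-ink reducer falls in Category FL.
Total Category FL: (two 9.3 fl oz containers = 550.56 mL) + (three 303 mL containers = 909 mL) = 1459.56 mL.
1459.56 mL ≤ 2 L (road limit, Category FL) — within limit.

Yes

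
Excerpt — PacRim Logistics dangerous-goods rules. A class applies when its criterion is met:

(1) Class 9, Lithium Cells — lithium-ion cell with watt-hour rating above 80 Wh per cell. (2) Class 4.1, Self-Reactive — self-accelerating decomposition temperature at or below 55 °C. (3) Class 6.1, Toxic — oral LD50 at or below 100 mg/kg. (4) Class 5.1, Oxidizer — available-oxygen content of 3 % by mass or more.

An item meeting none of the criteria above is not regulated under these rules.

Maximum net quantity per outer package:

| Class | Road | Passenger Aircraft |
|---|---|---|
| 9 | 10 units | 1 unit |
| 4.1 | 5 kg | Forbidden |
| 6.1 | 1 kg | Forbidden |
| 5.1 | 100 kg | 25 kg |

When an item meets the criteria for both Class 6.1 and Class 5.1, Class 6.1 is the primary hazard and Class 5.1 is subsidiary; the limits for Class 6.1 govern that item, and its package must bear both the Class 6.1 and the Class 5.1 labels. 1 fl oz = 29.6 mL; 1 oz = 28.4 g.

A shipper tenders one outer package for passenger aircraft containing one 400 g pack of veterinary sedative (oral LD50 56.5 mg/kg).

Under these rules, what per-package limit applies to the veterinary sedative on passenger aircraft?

Forbidden

Veterinary sedative: oral LD50 56.5 mg/kg ≤ 100 mg/kg → Class 6.1 (Toxic).
The passenger aircraft limit for Class 6.1 is Forbidden.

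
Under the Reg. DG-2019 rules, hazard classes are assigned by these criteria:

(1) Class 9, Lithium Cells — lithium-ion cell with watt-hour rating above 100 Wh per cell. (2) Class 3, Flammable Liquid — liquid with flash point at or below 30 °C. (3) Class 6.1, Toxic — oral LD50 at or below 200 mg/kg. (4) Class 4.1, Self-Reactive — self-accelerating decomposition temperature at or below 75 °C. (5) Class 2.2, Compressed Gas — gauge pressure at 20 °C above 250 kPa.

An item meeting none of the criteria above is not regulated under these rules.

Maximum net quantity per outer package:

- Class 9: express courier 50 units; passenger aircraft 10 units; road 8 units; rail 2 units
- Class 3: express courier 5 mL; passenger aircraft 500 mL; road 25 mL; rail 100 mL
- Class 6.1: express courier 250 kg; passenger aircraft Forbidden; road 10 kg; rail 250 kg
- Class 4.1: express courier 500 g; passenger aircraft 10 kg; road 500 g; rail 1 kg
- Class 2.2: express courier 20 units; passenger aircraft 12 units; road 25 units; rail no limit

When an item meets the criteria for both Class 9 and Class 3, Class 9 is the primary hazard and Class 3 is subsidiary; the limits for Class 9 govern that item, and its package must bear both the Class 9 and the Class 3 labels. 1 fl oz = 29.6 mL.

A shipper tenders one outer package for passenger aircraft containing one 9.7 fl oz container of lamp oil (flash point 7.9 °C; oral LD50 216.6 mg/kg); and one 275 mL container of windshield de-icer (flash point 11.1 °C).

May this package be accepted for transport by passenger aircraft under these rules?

No

Flash point 7.9 °C meets the Class 3 criterion (Flammable Liquid), so the lamp oil is Class 3.
With flash point 11.1 °C (≤ 30 °C), the windshield de-icer falls in Class 3.
Class 3 net quantity: (one 9.7 fl oz container = 287.12 mL) + 275 mL = 562.12 mL.
562.12 mL exceeds the passenger aircraft limit of 500 mL for Class 3.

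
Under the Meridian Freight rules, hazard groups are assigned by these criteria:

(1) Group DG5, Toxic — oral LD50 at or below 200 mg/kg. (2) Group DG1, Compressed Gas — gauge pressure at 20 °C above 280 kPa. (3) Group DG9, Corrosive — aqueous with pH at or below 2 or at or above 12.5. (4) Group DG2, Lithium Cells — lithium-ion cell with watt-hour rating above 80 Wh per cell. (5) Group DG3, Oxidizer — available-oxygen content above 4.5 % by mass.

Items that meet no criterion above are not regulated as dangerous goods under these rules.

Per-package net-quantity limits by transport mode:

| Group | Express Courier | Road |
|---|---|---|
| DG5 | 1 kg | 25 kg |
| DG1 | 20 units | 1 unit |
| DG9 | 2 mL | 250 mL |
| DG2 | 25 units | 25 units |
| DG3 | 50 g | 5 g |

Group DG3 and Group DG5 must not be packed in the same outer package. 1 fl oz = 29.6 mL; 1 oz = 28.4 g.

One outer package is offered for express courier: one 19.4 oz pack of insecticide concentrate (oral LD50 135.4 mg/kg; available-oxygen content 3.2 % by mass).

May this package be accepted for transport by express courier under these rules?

Insecticide concentrate: oral LD50 135.4 mg/kg ≤ 200 mg/kg → Group DG5 (Toxic).
Group DG5 quantity: one 19.4 oz pack = 550.96 g.
That is within the Group DG5 express courier limit of 1 kg.

Yes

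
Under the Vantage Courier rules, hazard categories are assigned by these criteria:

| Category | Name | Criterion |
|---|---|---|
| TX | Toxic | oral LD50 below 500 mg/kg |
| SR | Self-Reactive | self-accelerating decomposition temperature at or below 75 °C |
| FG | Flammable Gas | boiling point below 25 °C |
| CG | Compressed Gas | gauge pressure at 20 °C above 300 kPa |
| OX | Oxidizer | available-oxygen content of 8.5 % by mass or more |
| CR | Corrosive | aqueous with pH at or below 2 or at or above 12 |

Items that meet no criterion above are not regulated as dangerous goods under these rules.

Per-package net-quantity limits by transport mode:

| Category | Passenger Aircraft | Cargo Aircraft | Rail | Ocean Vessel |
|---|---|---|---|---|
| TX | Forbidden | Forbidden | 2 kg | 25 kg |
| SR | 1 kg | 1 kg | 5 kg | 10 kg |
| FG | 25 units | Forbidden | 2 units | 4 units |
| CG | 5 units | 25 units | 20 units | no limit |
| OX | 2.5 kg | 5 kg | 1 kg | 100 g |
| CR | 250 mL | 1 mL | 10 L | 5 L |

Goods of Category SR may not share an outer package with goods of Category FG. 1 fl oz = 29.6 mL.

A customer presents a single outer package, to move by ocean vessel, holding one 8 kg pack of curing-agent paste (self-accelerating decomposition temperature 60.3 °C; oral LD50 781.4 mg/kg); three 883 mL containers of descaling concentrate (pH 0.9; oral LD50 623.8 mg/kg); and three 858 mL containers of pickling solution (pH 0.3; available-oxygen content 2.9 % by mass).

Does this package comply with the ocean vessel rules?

With self-accelerating decomposition temperature 60.3 °C (≤ 75 °C), the curing-agent paste falls in Category SR.
The descaling concentrate has pH 0.9, which is ≤ 2, so it is Category CR (Corrosive).
Pickling solution: pH 0.3 ≤ 2 → Category CR (Corrosive).
Total Category CR: (three 883 mL containers = 2.649 L) + (three 858 mL containers = 2.574 L) = 5.223 L.
That exceeds the Category CR ocean vessel limit of 5 L.
Category SR quantity: 8 kg.
8 kg is within the ocean vessel limit of 10 kg for Category SR.
The segregation rule (Category SR with Category FG) does not apply to Category CR with Category SR.

No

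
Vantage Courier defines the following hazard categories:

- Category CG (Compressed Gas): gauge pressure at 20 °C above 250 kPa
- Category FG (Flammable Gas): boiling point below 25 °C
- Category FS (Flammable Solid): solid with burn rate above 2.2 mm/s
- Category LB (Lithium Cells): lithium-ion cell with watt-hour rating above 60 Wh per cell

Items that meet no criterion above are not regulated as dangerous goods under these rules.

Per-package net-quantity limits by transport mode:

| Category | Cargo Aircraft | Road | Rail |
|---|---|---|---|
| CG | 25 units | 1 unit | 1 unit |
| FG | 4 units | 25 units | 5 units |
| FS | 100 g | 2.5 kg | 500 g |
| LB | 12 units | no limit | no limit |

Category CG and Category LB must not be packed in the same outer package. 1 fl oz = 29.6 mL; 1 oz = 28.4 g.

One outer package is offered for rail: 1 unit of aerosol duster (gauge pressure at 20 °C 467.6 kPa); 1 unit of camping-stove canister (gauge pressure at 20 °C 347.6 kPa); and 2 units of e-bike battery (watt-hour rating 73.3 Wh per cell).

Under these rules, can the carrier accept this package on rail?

No

Gauge pressure at 20 °C 467.6 kPa meets the Category CG criterion (Compressed Gas), so the aerosol duster is Category CG.
Camping-stove canister: gauge pressure at 20 °C 347.6 kPa > 250 kPa → Category CG (Compressed Gas).
With watt-hour rating 73.3 Wh per cell (> 60 Wh per cell), the e-bike battery falls in Category LB.
Category CG net quantity: 1 unit + 1 unit = 2 units.
2 units exceeds the rail limit of 1 unit for Category CG.
Category LB quantity: 2 units.
Category LB has no per-package limit by rail.
Category CG and Category LB may not share an outer package.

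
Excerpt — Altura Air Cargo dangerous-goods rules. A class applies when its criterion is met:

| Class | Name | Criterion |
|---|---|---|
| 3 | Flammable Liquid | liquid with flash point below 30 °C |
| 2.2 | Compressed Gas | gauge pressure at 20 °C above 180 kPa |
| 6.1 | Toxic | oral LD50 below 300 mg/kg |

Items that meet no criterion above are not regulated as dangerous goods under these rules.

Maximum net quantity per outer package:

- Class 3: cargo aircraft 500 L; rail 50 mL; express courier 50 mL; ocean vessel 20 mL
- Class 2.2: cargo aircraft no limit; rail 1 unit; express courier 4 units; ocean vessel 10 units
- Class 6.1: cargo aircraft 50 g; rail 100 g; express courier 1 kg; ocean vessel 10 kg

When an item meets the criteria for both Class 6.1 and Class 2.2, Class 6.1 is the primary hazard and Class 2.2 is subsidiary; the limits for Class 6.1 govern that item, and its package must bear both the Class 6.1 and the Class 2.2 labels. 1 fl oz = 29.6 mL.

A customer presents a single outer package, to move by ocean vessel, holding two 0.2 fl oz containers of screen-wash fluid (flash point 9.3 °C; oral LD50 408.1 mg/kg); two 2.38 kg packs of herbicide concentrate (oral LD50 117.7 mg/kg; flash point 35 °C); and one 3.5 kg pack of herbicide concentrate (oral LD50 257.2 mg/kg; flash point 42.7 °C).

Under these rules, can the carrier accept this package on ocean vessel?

With flash point 9.3 °C (< 30 °C), the screen-wash fluid falls in Class 3.
Herbicide concentrate: oral LD50 117.7 mg/kg < 300 mg/kg → Class 6.1 (Toxic).
With oral LD50 257.2 mg/kg (< 300 mg/kg), the herbicide concentrate falls in Class 6.1.
Class 6.1 net quantity: (two 2.38 kg packs = 4.76 kg) + 3.5 kg = 8.26 kg.
That is within the Class 6.1 ocean vessel limit of 10 kg.
Class 3 quantity: two 0.2 fl oz containers = 11.84 mL.
That is within the Class 3 ocean vessel limit of 20 mL.
Every hazard class is within its ocean vessel limit and no segregation rule is violated.

Yes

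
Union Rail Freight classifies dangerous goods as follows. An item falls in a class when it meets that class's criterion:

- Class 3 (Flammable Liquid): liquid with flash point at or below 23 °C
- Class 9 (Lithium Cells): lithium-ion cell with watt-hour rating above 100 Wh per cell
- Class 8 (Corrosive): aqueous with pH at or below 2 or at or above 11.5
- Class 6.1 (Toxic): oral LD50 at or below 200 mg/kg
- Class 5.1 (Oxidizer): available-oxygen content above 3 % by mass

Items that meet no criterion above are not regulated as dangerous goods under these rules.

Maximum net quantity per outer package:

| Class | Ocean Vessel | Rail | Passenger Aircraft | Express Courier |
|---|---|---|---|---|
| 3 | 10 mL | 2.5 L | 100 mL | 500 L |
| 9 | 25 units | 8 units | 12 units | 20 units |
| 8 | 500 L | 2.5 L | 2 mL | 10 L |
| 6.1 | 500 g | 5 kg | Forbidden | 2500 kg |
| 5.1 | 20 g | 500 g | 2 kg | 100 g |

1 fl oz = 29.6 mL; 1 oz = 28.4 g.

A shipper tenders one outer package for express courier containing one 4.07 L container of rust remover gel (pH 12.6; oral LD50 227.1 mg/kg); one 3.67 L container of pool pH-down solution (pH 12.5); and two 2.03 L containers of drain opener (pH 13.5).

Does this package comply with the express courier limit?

The rust remover gel has pH 12.6, which is ≥ 11.5, so it is Class 8 (Corrosive).
pH 12.5 meets the Class 8 criterion (Corrosive), so the pool pH-down solution is Class 8.
With pH 13.5 (≥ 11.5), the drain opener falls in Class 8.
Total Class 8: 4.07 L + 3.67 L + (two 2.03 L containers = 4.06 L) = 11.8 L.
11.8 L > 10 L (express courier limit, Class 8) — over the limit.

No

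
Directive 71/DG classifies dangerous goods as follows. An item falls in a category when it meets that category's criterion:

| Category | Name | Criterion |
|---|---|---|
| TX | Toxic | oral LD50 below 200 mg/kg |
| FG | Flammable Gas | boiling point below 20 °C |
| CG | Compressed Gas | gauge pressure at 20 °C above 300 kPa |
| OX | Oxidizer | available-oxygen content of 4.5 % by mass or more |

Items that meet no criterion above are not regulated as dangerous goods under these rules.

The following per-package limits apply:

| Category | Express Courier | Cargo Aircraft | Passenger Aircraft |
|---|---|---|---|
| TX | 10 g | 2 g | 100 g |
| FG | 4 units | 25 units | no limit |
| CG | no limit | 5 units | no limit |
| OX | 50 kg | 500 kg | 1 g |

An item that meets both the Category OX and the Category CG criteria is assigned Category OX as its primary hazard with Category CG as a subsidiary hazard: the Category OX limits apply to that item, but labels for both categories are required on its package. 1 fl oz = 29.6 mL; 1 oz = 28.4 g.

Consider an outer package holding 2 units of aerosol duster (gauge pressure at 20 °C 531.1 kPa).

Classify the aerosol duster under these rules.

Category CG

Gauge pressure at 20 °C 531.1 kPa meets the Category CG criterion (Compressed Gas), so the aerosol duster is Category CG.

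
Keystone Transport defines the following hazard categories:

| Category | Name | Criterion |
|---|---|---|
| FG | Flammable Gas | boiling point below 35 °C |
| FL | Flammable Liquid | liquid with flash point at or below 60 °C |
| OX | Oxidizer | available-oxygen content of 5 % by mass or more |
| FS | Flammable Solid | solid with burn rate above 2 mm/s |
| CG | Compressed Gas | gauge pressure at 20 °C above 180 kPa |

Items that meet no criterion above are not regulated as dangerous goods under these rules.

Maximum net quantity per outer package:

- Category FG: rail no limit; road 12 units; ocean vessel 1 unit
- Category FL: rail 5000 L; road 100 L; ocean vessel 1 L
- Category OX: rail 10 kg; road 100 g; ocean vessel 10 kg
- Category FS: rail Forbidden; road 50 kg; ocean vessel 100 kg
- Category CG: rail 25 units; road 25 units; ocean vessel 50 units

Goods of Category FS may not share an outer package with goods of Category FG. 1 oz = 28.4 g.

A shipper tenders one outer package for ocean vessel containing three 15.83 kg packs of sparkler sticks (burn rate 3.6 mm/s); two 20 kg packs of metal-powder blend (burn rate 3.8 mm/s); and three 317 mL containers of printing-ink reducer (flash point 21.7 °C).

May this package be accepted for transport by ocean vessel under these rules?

Burn rate 3.6 mm/s meets the Category FS criterion (Flammable Solid), so the sparkler sticks are Category FS.
The metal-powder blend has burn rate 3.8 mm/s, which is > 2 mm/s, so it is Category FS (Flammable Solid).
Printing-ink reducer: flash point 21.7 °C ≤ 60 °C → Category FL (Flammable Liquid).
Category FS net quantity: (three 15.83 kg packs = 47.49 kg) + (two 20 kg packs = 40 kg) = 87.49 kg.
That is within the Category FS ocean vessel limit of 100 kg.
Category FL quantity: three 317 mL containers = 951 mL.
That is within the Category FL ocean vessel limit of 1 L.
The segregation rule (Category FS with Category FG) does not apply to Category FS with Category FL.
Every hazard category is within its ocean vessel limit and no segregation rule is violated.

Yes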